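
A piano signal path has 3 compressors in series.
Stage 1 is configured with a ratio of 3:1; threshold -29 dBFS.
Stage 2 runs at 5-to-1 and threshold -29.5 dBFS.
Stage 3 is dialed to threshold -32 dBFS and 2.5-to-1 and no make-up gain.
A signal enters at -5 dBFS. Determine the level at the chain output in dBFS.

-30.32 dBFS

Stage 1: 24 dB above -29 dBFS, reduced 3:1 to 8 dB above → -21 dBFS.
Stage 2: 8.5 dB above -29.5 dBFS, reduced 5:1 to 1.7 dB above → -27.8 dBFS.
Stage 3: -27.8 dBFS is 4.2 dB over -32 dBFS; at 2.5:1 that becomes 1.68 dB over, giving -30.32 dBFS.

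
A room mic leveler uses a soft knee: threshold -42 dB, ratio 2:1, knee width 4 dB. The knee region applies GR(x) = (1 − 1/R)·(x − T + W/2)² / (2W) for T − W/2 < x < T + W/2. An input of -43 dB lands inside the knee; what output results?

x − T + W/2 = -43 − (-42) + 2 = 1.
GR = (1 − 1/2) × 1² / 8 = 0.5 × 1 / 8 = 0.0625 dB.
Output = -43 − 0.0625 = -43.0625 dB.

-43.0625 dB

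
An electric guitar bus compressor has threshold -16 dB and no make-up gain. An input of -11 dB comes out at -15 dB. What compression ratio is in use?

Input overshoot = -11 − (-16) = 5 dB; output overshoot = -15 − (-16) = 1 dB.
Ratio = 5 / 1 = 5.

5:1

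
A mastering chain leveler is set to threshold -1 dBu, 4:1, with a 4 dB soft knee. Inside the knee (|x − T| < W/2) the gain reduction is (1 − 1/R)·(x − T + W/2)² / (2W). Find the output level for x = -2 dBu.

-2.09375 dBu

x − T + W/2 = -2 − (-1) + 2 = 1.
GR = (1 − 1/4) × 1² / 8 = 0.75 × 1 / 8 = 0.09375 dB.
Output = -2 − 0.09375 = -2.09375 dBu.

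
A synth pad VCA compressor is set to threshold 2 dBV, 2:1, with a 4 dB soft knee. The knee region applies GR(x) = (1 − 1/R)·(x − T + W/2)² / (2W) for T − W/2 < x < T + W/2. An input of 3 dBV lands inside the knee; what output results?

x − T + W/2 = 3 − 2 + 2 = 3.
GR = (1 − 1/2) × 3² / 8 = 0.5 × 9 / 8 = 0.5625 dB.
Output = 3 − 0.5625 = 2.4375 dBV.

2.4375 dBV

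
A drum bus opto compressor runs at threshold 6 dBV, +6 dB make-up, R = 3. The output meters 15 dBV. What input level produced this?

15 dBV

Stripping the +6 dB make-up gives 9 dBV at the gain stage.
The compressed level sits 9 − 6 = 3 dB over threshold.
Before 3:1 compression the overshoot was 3 × 3 = 9 dB, so input = 6 + 9 = 15 dBV.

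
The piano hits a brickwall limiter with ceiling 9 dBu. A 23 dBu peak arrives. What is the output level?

9 dBu

The limiter clamps the peak to its 9 dBu ceiling.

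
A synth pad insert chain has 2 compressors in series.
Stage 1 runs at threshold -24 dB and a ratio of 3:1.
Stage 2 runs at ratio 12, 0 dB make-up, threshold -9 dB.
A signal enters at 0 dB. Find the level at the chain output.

-16 dB

Stage 1: 0 dB is 24 dB over -24 dB; at 3:1 that becomes 8 dB over, giving -16 dB.
Stage 2: -16 dB ≤ -9 dB, so stage 2 doesn't engage; output -16 dB.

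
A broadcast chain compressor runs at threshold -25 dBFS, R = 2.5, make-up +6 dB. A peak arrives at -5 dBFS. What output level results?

-11 dBFS

The input is 20 dB above the -25 dBFS threshold.
The 20 dB excess becomes 8 dB after 2.5:1 reduction.
Output = -25 + 8 = -17 dBFS; make-up adds 6 dB, giving -11 dBFS.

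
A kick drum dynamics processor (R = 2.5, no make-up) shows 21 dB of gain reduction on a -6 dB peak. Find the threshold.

-41 dB

Gain reduction = -6 − (-27) = 21 dB; output overshoot = GR / (R − 1) = 21 / 1.5 = 14 dB.
Threshold = output − output overshoot = -27 − 14 = -41 dB.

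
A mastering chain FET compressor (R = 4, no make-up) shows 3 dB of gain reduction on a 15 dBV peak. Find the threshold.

Input is 4 dB above T (since output overshoot × R = input overshoot: (12 − T)·4 = 15 − T gives T = 11 dBV).
Check: 11 + (15 − 11)/4 = 11 + 1 = 12 dBV. ✓

11 dBV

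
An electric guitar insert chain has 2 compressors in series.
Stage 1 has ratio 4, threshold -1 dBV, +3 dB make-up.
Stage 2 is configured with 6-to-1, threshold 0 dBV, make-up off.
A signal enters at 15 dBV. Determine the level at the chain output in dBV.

Stage 1: 16 dB above -1 dBV, reduced 4:1 to 4 dB above → 3 dBV; +3 dB make-up → 6 dBV.
Stage 2: 6 dB above 0 dBV, reduced 6:1 to 1 dB above → 1 dBV.

1 dBV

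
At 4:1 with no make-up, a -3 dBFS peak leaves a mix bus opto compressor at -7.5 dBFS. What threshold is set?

-9 dBFS

Gain reduction = -3 − (-7.5) = 4.5 dB; output overshoot = GR / (R − 1) = 4.5 / 3 = 1.5 dB.
Threshold = output − output overshoot = -7.5 − 1.5 = -9 dBFS.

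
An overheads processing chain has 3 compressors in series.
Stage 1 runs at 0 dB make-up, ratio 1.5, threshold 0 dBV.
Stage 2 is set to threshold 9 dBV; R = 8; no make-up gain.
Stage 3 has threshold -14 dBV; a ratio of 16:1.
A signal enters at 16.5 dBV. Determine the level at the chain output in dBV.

Stage 1: 16.5 dBV is 16.5 dB over 0 dBV; at 1.5:1 that becomes 11 dB over, giving 11 dBV.
Stage 2: 2 dB above 9 dBV, reduced 8:1 to 0.25 dB above → 9.25 dBV.
Stage 3: 9.25 dBV is 23.25 dB over -14 dBV; at 16:1 that becomes 1.453125 dB over, giving -12.546875 dBV.

-12.546875 dBV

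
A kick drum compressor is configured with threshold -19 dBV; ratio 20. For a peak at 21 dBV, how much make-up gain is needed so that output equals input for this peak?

38 dB

Overshoot 40 dB → 40/20 = 2 dB after compression, so the compressed level is -19 + 2 = -17 dBV.
Make-up = target − compressed = 21 − (-17) = 38 dB.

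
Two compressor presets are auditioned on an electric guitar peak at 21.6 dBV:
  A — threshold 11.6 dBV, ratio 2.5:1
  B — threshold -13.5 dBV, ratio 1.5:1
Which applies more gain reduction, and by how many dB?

B, by 5.7 dB

A: GR = 10 − 10/2.5 = 6 dB.
B: GR = 35.1 − 35.1/1.5 = 11.7 dB.
B reduces 5.7 dB more.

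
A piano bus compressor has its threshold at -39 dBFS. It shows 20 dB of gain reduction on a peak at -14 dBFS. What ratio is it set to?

Input overshoot = -14 − (-39) = 25 dB.
Output overshoot = 25 − 20 = 5 dB.
Ratio = input overshoot / output overshoot = 25 / 5 = 5.

5:1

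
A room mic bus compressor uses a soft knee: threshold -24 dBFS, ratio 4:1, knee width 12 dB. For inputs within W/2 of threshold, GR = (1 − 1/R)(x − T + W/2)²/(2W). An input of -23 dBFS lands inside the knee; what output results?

x − T + W/2 = -23 − (-24) + 6 = 7.
GR = (1 − 1/4) × 7² / 24 = 0.75 × 49 / 24 = 1.53125 dB.
Output = -23 − 1.53125 = -24.53125 dBFS.

-24.53125 dBFS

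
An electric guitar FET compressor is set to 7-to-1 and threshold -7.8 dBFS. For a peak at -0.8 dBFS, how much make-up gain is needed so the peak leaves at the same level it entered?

Without make-up, output = threshold + overshoot/7 = -7.8 + 1 = -6.8 dBFS.
Gap to target: 6 dB.

6 dB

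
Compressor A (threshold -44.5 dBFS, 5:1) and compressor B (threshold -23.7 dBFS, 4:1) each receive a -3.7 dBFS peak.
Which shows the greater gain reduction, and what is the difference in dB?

A, by 17.64 dB

A: overshoot 40.8 dB → output overshoot 8.16 dB → GR 32.64 dB.
B: overshoot 20 dB → output overshoot 5 dB → GR 15 dB.
Difference: 17.64 dB in favour of A.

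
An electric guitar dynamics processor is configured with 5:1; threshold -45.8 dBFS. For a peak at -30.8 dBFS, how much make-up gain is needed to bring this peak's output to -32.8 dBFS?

10 dB

Without make-up, output = threshold + overshoot/5 = -45.8 + 3 = -42.8 dBFS.
Gap to target: 10 dB.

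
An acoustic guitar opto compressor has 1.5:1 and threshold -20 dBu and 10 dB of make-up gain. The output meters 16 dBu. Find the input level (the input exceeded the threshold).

Stripping the +10 dB make-up gives 6 dBu at the gain stage.
The compressed level sits 6 − (-20) = 26 dB over threshold.
Undo the ratio: input overshoot = 26 × 1.5 = 39 dB, giving input = 19 dBu.

19 dBu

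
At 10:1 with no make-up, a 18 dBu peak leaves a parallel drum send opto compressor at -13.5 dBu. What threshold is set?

Gain reduction = 18 − (-13.5) = 31.5 dB; output overshoot = GR / (R − 1) = 31.5 / 9 = 3.5 dB.
Threshold = output − output overshoot = -13.5 − 3.5 = -17 dBu.

-17 dBu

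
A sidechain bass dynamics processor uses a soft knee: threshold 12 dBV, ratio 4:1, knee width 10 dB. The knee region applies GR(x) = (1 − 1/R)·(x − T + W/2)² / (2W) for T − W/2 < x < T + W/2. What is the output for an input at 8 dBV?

7.9625 dBV

x − T + W/2 = 8 − 12 + 5 = 1.
GR = (1 − 1/4) × 1² / 20 = 0.75 × 1 / 20 = 0.0375 dB.
Output = 8 − 0.0375 = 7.9625 dBV.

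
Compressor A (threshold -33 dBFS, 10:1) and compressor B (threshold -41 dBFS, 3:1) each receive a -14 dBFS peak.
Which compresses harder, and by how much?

A: 19 dB over, compressed to 1.9 dB over, so 17.1 dB of GR.
B: 27 dB over, compressed to 9 dB over, so 18 dB of GR.
B reduces 0.9 dB more.

B, by 0.9 dB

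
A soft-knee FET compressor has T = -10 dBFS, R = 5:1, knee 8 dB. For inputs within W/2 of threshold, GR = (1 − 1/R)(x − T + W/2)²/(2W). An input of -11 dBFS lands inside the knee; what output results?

x − T + W/2 = -11 − (-10) + 4 = 3.
GR = (1 − 1/5) × 3² / 16 = 0.8 × 9 / 16 = 0.45 dB.
Output = -11 − 0.45 = -11.45 dBFS.

-11.45 dBFS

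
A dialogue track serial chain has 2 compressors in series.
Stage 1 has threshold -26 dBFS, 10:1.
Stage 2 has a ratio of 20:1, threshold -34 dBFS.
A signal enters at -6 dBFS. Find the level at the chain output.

Stage 1: 20 dB above -26 dBFS, reduced 10:1 to 2 dB above → -24 dBFS.
Stage 2: overshoot 10 dB → 10/20 = 0.5 dB → -33.5 dBFS.

-33.5 dBFS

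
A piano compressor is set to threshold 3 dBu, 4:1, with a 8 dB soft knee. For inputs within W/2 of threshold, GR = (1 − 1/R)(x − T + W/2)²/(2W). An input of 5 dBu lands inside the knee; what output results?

x − T + W/2 = 5 − 3 + 4 = 6.
GR = (1 − 1/4) × 6² / 16 = 0.75 × 36 / 16 = 1.6875 dB.
Output = 5 − 1.6875 = 3.3125 dBu.

3.3125 dBu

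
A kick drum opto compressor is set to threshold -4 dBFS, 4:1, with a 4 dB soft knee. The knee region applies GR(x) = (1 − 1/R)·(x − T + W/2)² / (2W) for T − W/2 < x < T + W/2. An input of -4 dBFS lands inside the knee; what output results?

x − T + W/2 = -4 − (-4) + 2 = 2.
GR = (1 − 1/4) × 2² / 8 = 0.75 × 4 / 8 = 0.375 dB.
Output = -4 − 0.375 = -4.375 dBFS.

-4.375 dBFS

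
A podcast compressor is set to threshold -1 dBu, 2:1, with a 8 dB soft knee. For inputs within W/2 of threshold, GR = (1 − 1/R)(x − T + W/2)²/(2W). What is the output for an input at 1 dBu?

x − T + W/2 = 1 − (-1) + 4 = 6.
GR = (1 − 1/2) × 6² / 16 = 0.5 × 36 / 16 = 1.125 dB.
Output = 1 − 1.125 = -0.125 dBu.

-0.125 dBu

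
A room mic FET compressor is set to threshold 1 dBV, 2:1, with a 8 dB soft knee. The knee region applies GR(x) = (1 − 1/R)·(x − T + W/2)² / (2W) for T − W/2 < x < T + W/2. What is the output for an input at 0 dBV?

-0.28125 dBV

x − T + W/2 = 0 − 1 + 4 = 3.
GR = (1 − 1/2) × 3² / 16 = 0.5 × 9 / 16 = 0.28125 dB.
Output = 0 − 0.28125 = -0.28125 dBV.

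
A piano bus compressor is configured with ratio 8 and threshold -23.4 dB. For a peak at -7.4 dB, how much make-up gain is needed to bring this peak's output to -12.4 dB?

Overshoot 16 dB → 16/8 = 2 dB after compression, so the compressed level is -23.4 + 2 = -21.4 dB.
Make-up = target − compressed = -12.4 − (-21.4) = 9 dB.

9 dB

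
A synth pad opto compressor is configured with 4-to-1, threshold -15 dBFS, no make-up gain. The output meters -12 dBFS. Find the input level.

-3 dBFS

The compressed level sits -12 − (-15) = 3 dB over threshold.
Input overshoot = R × output overshoot = 12 dB → input = -15 + 12 = -3 dBFS.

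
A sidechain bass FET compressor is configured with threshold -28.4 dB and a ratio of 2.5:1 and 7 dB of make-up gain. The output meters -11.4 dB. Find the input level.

-3.4 dB

Before make-up, the level was -11.4 − 7 = -18.4 dB.
Post-compression overshoot = -18.4 − (-28.4) = 10 dB.
Undo the ratio: input overshoot = 10 × 2.5 = 25 dB, giving input = -3.4 dB.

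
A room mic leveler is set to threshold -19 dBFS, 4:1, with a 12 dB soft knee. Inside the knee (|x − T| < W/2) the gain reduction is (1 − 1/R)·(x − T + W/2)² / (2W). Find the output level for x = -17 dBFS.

x − T + W/2 = -17 − (-19) + 6 = 8.
GR = (1 − 1/4) × 8² / 24 = 0.75 × 64 / 24 = 2 dB.
Output = -17 − 2 = -19 dBFS.

-19 dBFS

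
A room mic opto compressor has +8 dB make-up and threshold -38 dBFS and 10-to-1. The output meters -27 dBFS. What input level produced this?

Remove make-up: -27 − 8 = -35 dBFS.
That's 3 dB above the -38 dBFS threshold.
Undo the ratio: input overshoot = 3 × 10 = 30 dB, giving input = -8 dBFS.

-8 dBFS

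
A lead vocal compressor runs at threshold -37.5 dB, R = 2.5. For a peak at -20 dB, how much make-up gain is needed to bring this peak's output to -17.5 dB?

Overshoot 17.5 dB → 17.5/2.5 = 7 dB after compression, so the compressed level is -37.5 + 7 = -30.5 dB.
Make-up = target − compressed = -17.5 − (-30.5) = 13 dB.

13 dB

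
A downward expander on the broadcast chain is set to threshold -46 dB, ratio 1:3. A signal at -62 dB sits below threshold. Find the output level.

-94 dB

Below threshold, a 1:3 expander applies gain = (3−1)×(T − x) of attenuation.
(3−1) × 16 = 32 dB, so output = -62 − 32 = -94 dB.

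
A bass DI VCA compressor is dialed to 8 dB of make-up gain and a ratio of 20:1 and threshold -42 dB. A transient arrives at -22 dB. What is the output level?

-33 dB

Overshoot: -22 − (-42) = 20 dB.
The 20 dB excess becomes 1 dB after 20:1 reduction.
So the level is -42 + 1 = -41 dB; make-up adds 8 dB, giving -33 dB.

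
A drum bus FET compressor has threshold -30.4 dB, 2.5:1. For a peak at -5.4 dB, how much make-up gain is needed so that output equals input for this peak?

15 dB

Without make-up, output = threshold + overshoot/2.5 = -30.4 + 10 = -20.4 dB.
Gap to target: 15 dB.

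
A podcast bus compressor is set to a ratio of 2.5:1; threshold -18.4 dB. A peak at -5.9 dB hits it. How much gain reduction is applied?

The signal is 12.5 dB above threshold.
After 2.5:1 compression the overshoot becomes 12.5/2.5 = 5 dB.
So the signal is attenuated by 12.5 − 5 = 7.5 dB.

7.5 dB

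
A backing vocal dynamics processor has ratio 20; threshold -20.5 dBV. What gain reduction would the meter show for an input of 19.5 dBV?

Overshoot = 19.5 − (-20.5) = 40 dB.
After 20:1 compression the overshoot becomes 40/20 = 2 dB.
Gain reduction = 40 − 2 = 38 dB.

38 dB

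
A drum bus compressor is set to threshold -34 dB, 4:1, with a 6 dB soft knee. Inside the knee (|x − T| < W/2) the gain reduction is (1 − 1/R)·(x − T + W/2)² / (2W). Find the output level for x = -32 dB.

-33.5625 dB

x − T + W/2 = -32 − (-34) + 3 = 5.
GR = (1 − 1/4) × 5² / 12 = 0.75 × 25 / 12 = 1.5625 dB.
Output = -32 − 1.5625 = -33.5625 dB.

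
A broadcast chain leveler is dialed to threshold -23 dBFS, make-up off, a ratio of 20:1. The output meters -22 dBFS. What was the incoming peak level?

That's 1 dB above the -23 dBFS threshold.
Input overshoot = R × output overshoot = 20 dB → input = -23 + 20 = -3 dBFS.

-3 dBFS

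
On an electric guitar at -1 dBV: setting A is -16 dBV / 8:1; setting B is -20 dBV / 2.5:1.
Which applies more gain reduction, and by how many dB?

A: 15 dB over, compressed to 1.875 dB over, so 13.125 dB of GR.
B: 19 dB over, compressed to 7.6 dB over, so 11.4 dB of GR.
A reduces 1.725 dB more.

A, by 1.725 dB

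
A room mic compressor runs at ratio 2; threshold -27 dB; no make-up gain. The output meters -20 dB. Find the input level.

The compressed level sits -20 − (-27) = 7 dB over threshold.
Undo the ratio: input overshoot = 7 × 2 = 14 dB, giving input = -13 dB.

-13 dB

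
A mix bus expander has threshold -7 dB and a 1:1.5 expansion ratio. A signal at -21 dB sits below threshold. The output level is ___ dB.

-28 dB

Below threshold, a 1:1.5 expander applies gain = (1.5−1)×(T − x) of attenuation.
(1.5−1) × 14 = 7 dB, so output = -21 − 7 = -28 dB.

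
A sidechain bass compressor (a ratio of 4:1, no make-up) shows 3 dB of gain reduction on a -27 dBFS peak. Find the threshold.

-31 dBFS

Input is 4 dB above T (since output overshoot × R = input overshoot: (-30 − T)·4 = -27 − T gives T = -31 dBFS).
Check: -31 + (-27 − (-31))/4 = -31 + 1 = -30 dBFS. ✓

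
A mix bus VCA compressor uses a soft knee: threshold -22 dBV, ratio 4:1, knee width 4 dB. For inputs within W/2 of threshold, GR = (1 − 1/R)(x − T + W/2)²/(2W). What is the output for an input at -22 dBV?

-22.375 dBV

x − T + W/2 = -22 − (-22) + 2 = 2.
GR = (1 − 1/4) × 2² / 8 = 0.75 × 4 / 8 = 0.375 dB.
Output = -22 − 0.375 = -22.375 dBV.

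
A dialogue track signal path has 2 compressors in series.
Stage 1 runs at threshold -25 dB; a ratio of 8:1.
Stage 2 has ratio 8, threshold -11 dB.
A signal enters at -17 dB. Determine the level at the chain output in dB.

-24 dB

Stage 1: 8 dB above -25 dB, reduced 8:1 to 1 dB above → -24 dB.
Stage 2: -24 dB ≤ -11 dB, so stage 2 doesn't engage; output -24 dB.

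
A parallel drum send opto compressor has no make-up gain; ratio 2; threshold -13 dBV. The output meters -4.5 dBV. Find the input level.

4 dBV

That's 8.5 dB above the -13 dBV threshold.
Before 2:1 compression the overshoot was 8.5 × 2 = 17 dB, so input = -13 + 17 = 4 dBV.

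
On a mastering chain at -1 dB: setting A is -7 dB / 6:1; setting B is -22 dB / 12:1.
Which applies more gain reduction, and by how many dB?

B, by 14.25 dB

A: GR = 6 − 6/6 = 5 dB.
B: GR = 21 − 21/12 = 19.25 dB.
Difference: 14.25 dB in favour of B.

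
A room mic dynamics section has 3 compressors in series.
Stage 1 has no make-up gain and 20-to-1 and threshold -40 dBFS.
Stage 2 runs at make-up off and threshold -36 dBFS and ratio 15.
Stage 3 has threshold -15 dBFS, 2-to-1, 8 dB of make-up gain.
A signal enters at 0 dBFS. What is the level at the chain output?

-30 dBFS

Stage 1: 0 dBFS is 40 dB over -40 dBFS; at 20:1 that becomes 2 dB over, giving -38 dBFS.
Stage 2: below threshold (-38 ≤ -36); passes unchanged; output -38 dBFS.
Stage 3: -38 dBFS ≤ -15 dBFS, so stage 3 doesn't engage; make-up brings it to -30 dBFS.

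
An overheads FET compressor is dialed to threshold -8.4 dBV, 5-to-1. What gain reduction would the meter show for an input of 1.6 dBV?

1.6 dBV exceeds the threshold by 10 dB.
A 5:1 ratio leaves 2 dB of that excess.
GR = overshoot in − overshoot out = 10 − 2 = 8 dB.

8 dB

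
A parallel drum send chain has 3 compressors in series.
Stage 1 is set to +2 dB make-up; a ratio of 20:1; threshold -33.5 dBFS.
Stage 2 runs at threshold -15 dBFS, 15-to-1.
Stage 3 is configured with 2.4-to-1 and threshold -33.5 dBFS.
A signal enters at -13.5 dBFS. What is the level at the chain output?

-32.25 dBFS

Stage 1: overshoot 20 dB → 20/20 = 1 dB → -32.5 dBFS; +2 dB make-up → -30.5 dBFS.
Stage 2: below threshold (-30.5 ≤ -15); passes unchanged; output -30.5 dBFS.
Stage 3: overshoot 3 dB → 3/2.4 = 1.25 dB → -32.25 dBFS.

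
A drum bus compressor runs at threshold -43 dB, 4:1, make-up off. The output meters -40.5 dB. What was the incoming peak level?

-33 dB

The compressed level sits -40.5 − (-43) = 2.5 dB over threshold.
Undo the ratio: input overshoot = 2.5 × 4 = 10 dB, giving input = -33 dB.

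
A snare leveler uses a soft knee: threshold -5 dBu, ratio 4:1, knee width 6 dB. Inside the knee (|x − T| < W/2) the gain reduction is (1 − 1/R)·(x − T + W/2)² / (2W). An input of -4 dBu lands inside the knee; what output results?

-5 dBu

x − T + W/2 = -4 − (-5) + 3 = 4.
GR = (1 − 1/4) × 4² / 12 = 0.75 × 16 / 12 = 1 dB.
Output = -4 − 1 = -5 dBu.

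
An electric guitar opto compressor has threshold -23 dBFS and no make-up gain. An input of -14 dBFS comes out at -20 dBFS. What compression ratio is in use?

Input overshoot = -14 − (-23) = 9 dB; output overshoot = -20 − (-23) = 3 dB.
Ratio = 9 / 3 = 3.

3:1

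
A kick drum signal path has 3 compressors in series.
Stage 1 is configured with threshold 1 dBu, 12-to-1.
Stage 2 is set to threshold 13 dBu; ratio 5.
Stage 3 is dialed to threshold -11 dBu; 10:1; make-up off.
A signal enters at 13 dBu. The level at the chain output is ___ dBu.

-9.7 dBu

Stage 1: 12 dB above 1 dBu, reduced 12:1 to 1 dB above → 2 dBu.
Stage 2: below threshold (2 ≤ 13); passes unchanged; output 2 dBu.
Stage 3: overshoot 13 dB → 13/10 = 1.3 dB → -9.7 dBu.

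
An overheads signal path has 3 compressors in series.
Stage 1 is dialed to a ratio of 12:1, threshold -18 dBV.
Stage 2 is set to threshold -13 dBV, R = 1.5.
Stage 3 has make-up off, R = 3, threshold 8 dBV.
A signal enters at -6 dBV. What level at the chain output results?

Stage 1: -6 dBV is 12 dB over -18 dBV; at 12:1 that becomes 1 dB over, giving -17 dBV.
Stage 2: below threshold (-17 ≤ -13); passes unchanged; output -17 dBV.
Stage 3: -17 dBV is at or below the 8 dBV threshold — no compression; output -17 dBV.

-17 dBV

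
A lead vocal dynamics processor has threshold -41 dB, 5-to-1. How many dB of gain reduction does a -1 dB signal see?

32 dB

The signal is 40 dB above threshold.
After 5:1 compression the overshoot becomes 40/5 = 8 dB.
Gain reduction = 40 − 8 = 32 dB.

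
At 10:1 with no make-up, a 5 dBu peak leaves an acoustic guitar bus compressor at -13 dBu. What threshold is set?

-15 dBu

Input is 20 dB above T (since output overshoot × R = input overshoot: (-13 − T)·10 = 5 − T gives T = -15 dBu).
Check: -15 + (5 − (-15))/10 = -15 + 2 = -13 dBu. ✓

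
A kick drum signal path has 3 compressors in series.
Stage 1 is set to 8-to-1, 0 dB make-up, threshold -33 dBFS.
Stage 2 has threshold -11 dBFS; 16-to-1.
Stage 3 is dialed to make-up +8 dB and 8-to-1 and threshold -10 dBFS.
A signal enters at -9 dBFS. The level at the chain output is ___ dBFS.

-22 dBFS

Stage 1: overshoot 24 dB → 24/8 = 3 dB → -30 dBFS.
Stage 2: below threshold (-30 ≤ -11); passes unchanged; output -30 dBFS.
Stage 3: below threshold (-30 ≤ -10); passes unchanged; make-up brings it to -22 dBFS.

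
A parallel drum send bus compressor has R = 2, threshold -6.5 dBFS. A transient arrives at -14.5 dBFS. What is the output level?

-14.5 dBFS is 8 dB below the -6.5 dBFS threshold, so no gain reduction is applied.
Output = input = -14.5 dBFS.

-14.5 dBFS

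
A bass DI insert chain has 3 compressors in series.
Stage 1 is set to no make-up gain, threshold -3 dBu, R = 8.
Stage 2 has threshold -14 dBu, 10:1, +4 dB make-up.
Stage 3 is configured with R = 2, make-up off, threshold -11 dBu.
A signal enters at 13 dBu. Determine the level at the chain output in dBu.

-9.85 dBu

Stage 1: 13 dBu is 16 dB over -3 dBu; at 8:1 that becomes 2 dB over, giving -1 dBu.
Stage 2: -1 dBu is 13 dB over -14 dBu; at 10:1 that becomes 1.3 dB over, giving -12.7 dBu; +4 dB make-up → -8.7 dBu.
Stage 3: overshoot 2.3 dB → 2.3/2 = 1.15 dB → -9.85 dBu.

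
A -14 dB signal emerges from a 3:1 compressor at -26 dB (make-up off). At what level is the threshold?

Input is 18 dB above T (since output overshoot × R = input overshoot: (-26 − T)·3 = -14 − T gives T = -32 dB).
Check: -32 + (-14 − (-32))/3 = -32 + 6 = -26 dB. ✓

-32 dB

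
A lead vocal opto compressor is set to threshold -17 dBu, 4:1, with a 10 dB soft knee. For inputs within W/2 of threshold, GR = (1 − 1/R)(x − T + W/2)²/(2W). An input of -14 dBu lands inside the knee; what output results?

x − T + W/2 = -14 − (-17) + 5 = 8.
GR = (1 − 1/4) × 8² / 20 = 0.75 × 64 / 20 = 2.4 dB.
Output = -14 − 2.4 = -16.4 dBu.

-16.4 dBu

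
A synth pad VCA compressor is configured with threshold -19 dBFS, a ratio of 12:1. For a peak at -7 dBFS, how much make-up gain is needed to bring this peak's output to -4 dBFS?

14 dB

Overshoot 12 dB → 12/12 = 1 dB after compression, so the compressed level is -19 + 1 = -18 dBFS.
Make-up = target − compressed = -4 − (-18) = 14 dB.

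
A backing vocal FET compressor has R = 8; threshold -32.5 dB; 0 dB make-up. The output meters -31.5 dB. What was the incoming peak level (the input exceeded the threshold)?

-24.5 dB

Post-compression overshoot = -31.5 − (-32.5) = 1 dB.
Input overshoot = R × output overshoot = 8 dB → input = -32.5 + 8 = -24.5 dB.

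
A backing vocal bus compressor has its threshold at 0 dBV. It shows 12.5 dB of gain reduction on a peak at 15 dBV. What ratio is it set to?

Input overshoot = 15 − 0 = 15 dB.
Output overshoot = 15 − 12.5 = 2.5 dB.
Ratio = input overshoot / output overshoot = 15 / 2.5 = 6.

6:1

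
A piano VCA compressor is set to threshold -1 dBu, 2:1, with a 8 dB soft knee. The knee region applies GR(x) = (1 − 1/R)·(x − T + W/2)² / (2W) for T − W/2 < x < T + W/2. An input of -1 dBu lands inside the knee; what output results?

-1.5 dBu

x − T + W/2 = -1 − (-1) + 4 = 4.
GR = (1 − 1/2) × 4² / 16 = 0.5 × 16 / 16 = 0.5 dB.
Output = -1 − 0.5 = -1.5 dBu.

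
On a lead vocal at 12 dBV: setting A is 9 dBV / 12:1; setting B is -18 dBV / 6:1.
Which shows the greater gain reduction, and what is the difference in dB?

A: GR = 3 − 3/12 = 2.75 dB.
B: GR = 30 − 30/6 = 25 dB.
Difference: 22.25 dB in favour of B.

B, by 22.25 dB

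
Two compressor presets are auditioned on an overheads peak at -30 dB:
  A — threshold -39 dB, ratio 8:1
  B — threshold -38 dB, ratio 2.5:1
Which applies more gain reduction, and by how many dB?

A: overshoot 9 dB → output overshoot 1.125 dB → GR 7.875 dB.
B: overshoot 8 dB → output overshoot 3.2 dB → GR 4.8 dB.
Difference: 3.075 dB in favour of A.

A, by 3.075 dB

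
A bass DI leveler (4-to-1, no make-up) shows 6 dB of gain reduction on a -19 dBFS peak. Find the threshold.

Gain reduction = -19 − (-25) = 6 dB; output overshoot = GR / (R − 1) = 6 / 3 = 2 dB.
Threshold = output − output overshoot = -25 − 2 = -27 dBFS.

-27 dBFS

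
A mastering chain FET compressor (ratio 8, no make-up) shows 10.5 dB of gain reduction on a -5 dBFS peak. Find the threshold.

Input is 12 dB above T (since output overshoot × R = input overshoot: (-15.5 − T)·8 = -5 − T gives T = -17 dBFS).
Check: -17 + (-5 − (-17))/8 = -17 + 1.5 = -15.5 dBFS. ✓

-17 dBFS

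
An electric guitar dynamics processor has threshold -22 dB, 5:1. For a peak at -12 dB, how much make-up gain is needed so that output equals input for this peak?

8 dB

Overshoot 10 dB → 10/5 = 2 dB after compression, so the compressed level is -22 + 2 = -20 dB.
Make-up = target − compressed = -12 − (-20) = 8 dB.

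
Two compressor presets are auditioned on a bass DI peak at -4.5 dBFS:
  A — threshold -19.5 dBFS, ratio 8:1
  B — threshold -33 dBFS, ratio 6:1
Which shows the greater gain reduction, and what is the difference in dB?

B, by 10.625 dB

A: 15 dB over, compressed to 1.875 dB over, so 13.125 dB of GR.
B: 28.5 dB over, compressed to 4.75 dB over, so 23.75 dB of GR.
B applies 10.625 dB more gain reduction.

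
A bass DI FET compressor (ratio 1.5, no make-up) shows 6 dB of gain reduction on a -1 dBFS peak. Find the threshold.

-19 dBFS

Input is 18 dB above T (since output overshoot × R = input overshoot: (-7 − T)·1.5 = -1 − T gives T = -19 dBFS).
Check: -19 + (-1 − (-19))/1.5 = -19 + 12 = -7 dBFS. ✓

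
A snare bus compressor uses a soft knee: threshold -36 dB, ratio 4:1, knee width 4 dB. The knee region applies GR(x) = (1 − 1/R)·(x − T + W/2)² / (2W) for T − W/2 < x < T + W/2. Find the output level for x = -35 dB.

-35.84375 dB

x − T + W/2 = -35 − (-36) + 2 = 3.
GR = (1 − 1/4) × 3² / 8 = 0.75 × 9 / 8 = 0.84375 dB.
Output = -35 − 0.84375 = -35.84375 dB.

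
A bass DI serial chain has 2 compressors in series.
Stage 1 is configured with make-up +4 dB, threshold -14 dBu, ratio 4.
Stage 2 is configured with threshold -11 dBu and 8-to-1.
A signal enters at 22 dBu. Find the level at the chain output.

Stage 1: overshoot 36 dB → 36/4 = 9 dB → -5 dBu; +4 dB make-up → -1 dBu.
Stage 2: -1 dBu is 10 dB over -11 dBu; at 8:1 that becomes 1.25 dB over, giving -9.75 dBu.

-9.75 dBu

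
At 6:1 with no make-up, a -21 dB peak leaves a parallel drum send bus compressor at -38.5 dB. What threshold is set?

-42 dB

Let T be the threshold. Output overshoot = (input overshoot)/R, so -38.5 − T = (-21 − T)/6.
6·(-38.5 − T) = -21 − T → 5·T = -231 − (-21) = -210.
T = -210/5 = -42 dB.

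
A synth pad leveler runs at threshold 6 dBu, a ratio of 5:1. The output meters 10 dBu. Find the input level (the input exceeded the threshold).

26 dBu

The compressed level sits 10 − 6 = 4 dB over threshold.
Undo the ratio: input overshoot = 4 × 5 = 20 dB, giving input = 26 dBu.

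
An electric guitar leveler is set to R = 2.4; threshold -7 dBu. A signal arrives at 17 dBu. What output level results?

3 dBu

17 dBu sits 24 dB over threshold.
2.4:1 compression reduces that to 24/2.4 = 10 dB over.
Output = -7 + 10 = 3 dBu.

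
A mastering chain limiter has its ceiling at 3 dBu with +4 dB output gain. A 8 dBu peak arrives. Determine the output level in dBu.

A brickwall limiter is an ∞:1 compressor: any input above the ceiling is clamped to 3 dBu.
Output gain then adds 4 dB: 3 + 4 = 7 dBu.

7 dBu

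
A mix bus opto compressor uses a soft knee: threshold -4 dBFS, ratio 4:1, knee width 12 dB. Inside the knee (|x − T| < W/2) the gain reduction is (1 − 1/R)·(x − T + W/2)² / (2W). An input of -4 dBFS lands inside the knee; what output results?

-5.125 dBFS

x − T + W/2 = -4 − (-4) + 6 = 6.
GR = (1 − 1/4) × 6² / 24 = 0.75 × 36 / 24 = 1.125 dB.
Output = -4 − 1.125 = -5.125 dBFS.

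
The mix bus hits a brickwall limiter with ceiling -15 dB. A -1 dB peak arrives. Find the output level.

A brickwall limiter is an ∞:1 compressor: any input above the ceiling is clamped to -15 dB.

-15 dB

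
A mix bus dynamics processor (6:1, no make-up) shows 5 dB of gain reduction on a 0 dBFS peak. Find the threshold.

Let T be the threshold. Output overshoot = (input overshoot)/R, so -5 − T = (0 − T)/6.
6·(-5 − T) = 0 − T → 5·T = -30 − 0 = -30.
T = -30/5 = -6 dBFS.

-6 dBFS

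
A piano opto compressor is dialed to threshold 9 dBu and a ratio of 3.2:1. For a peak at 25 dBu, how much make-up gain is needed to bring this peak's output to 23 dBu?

9 dB

Without make-up, output = threshold + overshoot/3.2 = 9 + 5 = 14 dBu.
Gap to target: 9 dB.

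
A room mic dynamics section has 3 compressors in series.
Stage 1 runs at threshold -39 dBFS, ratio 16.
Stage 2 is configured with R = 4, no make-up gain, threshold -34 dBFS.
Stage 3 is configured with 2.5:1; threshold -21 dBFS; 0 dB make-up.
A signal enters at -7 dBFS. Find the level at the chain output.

Stage 1: overshoot 32 dB → 32/16 = 2 dB → -37 dBFS.
Stage 2: -37 dBFS ≤ -34 dBFS, so stage 2 doesn't engage; output -37 dBFS.
Stage 3: -37 dBFS is at or below the -21 dBFS threshold — no compression; output -37 dBFS.

-37 dBFS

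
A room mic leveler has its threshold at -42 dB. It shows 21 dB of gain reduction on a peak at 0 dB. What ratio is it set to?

Input overshoot = 0 − (-42) = 42 dB.
Output overshoot = 42 − 21 = 21 dB.
Ratio = input overshoot / output overshoot = 42 / 21 = 2.

2:1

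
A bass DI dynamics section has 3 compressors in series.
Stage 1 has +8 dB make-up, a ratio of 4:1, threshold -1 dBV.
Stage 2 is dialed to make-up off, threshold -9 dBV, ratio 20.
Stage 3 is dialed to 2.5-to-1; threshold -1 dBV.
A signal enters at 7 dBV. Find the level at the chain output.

-8.1 dBV

Stage 1: 7 dBV is 8 dB over -1 dBV; at 4:1 that becomes 2 dB over, giving 1 dBV; +8 dB make-up → 9 dBV.
Stage 2: overshoot 18 dB → 18/20 = 0.9 dB → -8.1 dBV.
Stage 3: below threshold (-8.1 ≤ -1); passes unchanged; output -8.1 dBV.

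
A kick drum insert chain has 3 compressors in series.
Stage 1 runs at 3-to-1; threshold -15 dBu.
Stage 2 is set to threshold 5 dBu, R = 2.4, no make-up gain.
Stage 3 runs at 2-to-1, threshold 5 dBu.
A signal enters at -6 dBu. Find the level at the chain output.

Stage 1: overshoot 9 dB → 9/3 = 3 dB → -12 dBu.
Stage 2: below threshold (-12 ≤ 5); passes unchanged; output -12 dBu.
Stage 3: below threshold (-12 ≤ 5); passes unchanged; output -12 dBu.

-12 dBu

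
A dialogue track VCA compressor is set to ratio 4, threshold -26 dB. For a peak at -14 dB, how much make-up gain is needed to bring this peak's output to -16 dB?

Overshoot 12 dB → 12/4 = 3 dB after compression, so the compressed level is -26 + 3 = -23 dB.
Make-up = target − compressed = -16 − (-23) = 7 dB.

7 dB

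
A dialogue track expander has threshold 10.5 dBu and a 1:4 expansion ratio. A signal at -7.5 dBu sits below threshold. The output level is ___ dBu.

Undershoot = 10.5 − (-7.5) = 18 dB.
At 1:4, that expands to 72 dB under threshold.
Output = 10.5 − 72 = -61.5 dBu.

-61.5 dBu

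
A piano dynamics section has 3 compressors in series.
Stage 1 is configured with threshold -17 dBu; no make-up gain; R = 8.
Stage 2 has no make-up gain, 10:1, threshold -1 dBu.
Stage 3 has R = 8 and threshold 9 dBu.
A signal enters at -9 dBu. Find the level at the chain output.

Stage 1: -9 dBu is 8 dB over -17 dBu; at 8:1 that becomes 1 dB over, giving -16 dBu.
Stage 2: -16 dBu ≤ -1 dBu, so stage 2 doesn't engage; output -16 dBu.
Stage 3: -16 dBu ≤ 9 dBu, so stage 3 doesn't engage; output -16 dBu.

-16 dBu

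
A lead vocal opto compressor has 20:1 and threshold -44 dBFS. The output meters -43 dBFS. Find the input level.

-24 dBFS

That's 1 dB above the -44 dBFS threshold.
Before 20:1 compression the overshoot was 1 × 20 = 20 dB, so input = -44 + 20 = -24 dBFS.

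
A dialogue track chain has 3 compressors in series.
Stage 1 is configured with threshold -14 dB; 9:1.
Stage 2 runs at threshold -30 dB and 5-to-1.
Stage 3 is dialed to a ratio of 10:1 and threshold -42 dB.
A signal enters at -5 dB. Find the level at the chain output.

Stage 1: overshoot 9 dB → 9/9 = 1 dB → -13 dB.
Stage 2: 17 dB above -30 dB, reduced 5:1 to 3.4 dB above → -26.6 dB.
Stage 3: overshoot 15.4 dB → 15.4/10 = 1.54 dB → -40.46 dB.

-40.46 dB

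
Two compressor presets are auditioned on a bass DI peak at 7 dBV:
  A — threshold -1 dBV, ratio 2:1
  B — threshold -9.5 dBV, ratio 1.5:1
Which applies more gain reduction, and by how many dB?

B, by 1.5 dB

A: 8 dB over, compressed to 4 dB over, so 4 dB of GR.
B: 16.5 dB over, compressed to 11 dB over, so 5.5 dB of GR.
Difference: 1.5 dB in favour of B.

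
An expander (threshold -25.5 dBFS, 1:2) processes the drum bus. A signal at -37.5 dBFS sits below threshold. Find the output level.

-49.5 dBFS

Undershoot = (-25.5) − (-37.5) = 12 dB.
At 1:2, that expands to 24 dB under threshold.
Output = -25.5 − 24 = -49.5 dBFS.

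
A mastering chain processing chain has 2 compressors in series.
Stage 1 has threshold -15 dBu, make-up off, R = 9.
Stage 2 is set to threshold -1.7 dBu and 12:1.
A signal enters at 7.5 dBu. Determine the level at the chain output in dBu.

Stage 1: 7.5 dBu is 22.5 dB over -15 dBu; at 9:1 that becomes 2.5 dB over, giving -12.5 dBu.
Stage 2: -12.5 dBu is at or below the -1.7 dBu threshold — no compression; output -12.5 dBu.

-12.5 dBu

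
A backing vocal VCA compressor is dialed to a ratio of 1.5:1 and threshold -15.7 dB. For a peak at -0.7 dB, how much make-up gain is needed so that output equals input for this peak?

5 dB

Overshoot 15 dB → 15/1.5 = 10 dB after compression, so the compressed level is -15.7 + 10 = -5.7 dB.
Make-up = target − compressed = -0.7 − (-5.7) = 5 dB.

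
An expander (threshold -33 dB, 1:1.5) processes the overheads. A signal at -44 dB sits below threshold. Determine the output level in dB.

-49.5 dB

Below threshold, a 1:1.5 expander applies gain = (1.5−1)×(T − x) of attenuation.
(1.5−1) × 11 = 5.5 dB, so output = -44 − 5.5 = -49.5 dB.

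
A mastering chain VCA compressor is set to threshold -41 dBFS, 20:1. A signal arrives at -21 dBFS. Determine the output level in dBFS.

Overshoot: -21 − (-41) = 20 dB.
At 20:1 the overshoot is divided by 20, leaving 1 dB above threshold.
So the level is -41 + 1 = -40 dBFS.

-40 dBFS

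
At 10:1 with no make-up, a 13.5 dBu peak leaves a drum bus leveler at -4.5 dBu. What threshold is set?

Input is 20 dB above T (since output overshoot × R = input overshoot: (-4.5 − T)·10 = 13.5 − T gives T = -6.5 dBu).
Check: -6.5 + (13.5 − (-6.5))/10 = -6.5 + 2 = -4.5 dBu. ✓

-6.5 dBu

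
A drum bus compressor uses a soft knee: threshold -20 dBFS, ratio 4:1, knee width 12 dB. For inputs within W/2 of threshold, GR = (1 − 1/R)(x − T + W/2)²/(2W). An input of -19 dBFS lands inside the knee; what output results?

x − T + W/2 = -19 − (-20) + 6 = 7.
GR = (1 − 1/4) × 7² / 24 = 0.75 × 49 / 24 = 1.53125 dB.
Output = -19 − 1.53125 = -20.53125 dBFS.

-20.53125 dBFS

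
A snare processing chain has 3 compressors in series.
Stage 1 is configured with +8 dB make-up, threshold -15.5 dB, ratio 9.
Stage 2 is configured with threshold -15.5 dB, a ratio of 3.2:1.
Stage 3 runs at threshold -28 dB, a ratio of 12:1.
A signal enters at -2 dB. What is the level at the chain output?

Stage 1: -2 dB is 13.5 dB over -15.5 dB; at 9:1 that becomes 1.5 dB over, giving -14 dB; +8 dB make-up → -6 dB.
Stage 2: overshoot 9.5 dB → 9.5/3.2 = 2.96875 dB → -12.53125 dB.
Stage 3: -12.53125 dB is 15.46875 dB over -28 dB; at 12:1 that becomes 1.289062 dB over, giving -26.710938 dB.

-26.710938 dB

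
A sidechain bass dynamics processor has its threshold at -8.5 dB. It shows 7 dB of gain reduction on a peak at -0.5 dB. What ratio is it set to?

Input overshoot = -0.5 − (-8.5) = 8 dB.
Output overshoot = 8 − 7 = 1 dB.
Ratio = input overshoot / output overshoot = 8 / 1 = 8.

8:1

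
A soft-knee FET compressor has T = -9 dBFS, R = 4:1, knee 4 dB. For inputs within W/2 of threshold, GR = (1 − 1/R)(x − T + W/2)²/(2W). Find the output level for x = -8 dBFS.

-8.84375 dBFS

x − T + W/2 = -8 − (-9) + 2 = 3.
GR = (1 − 1/4) × 3² / 8 = 0.75 × 9 / 8 = 0.84375 dB.
Output = -8 − 0.84375 = -8.84375 dBFS.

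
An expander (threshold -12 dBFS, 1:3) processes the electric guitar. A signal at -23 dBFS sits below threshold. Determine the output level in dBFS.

The input is 11 dB below the -12 dBFS threshold.
A 1:3 expander multiplies undershoot by 3: 11 × 3 = 33 dB below threshold.
Output = -12 − 33 = -45 dBFS.

-45 dBFS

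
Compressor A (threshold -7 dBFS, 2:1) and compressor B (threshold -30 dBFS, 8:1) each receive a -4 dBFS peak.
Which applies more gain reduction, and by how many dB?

B, by 21.25 dB

A: overshoot 3 dB → output overshoot 1.5 dB → GR 1.5 dB.
B: overshoot 26 dB → output overshoot 3.25 dB → GR 22.75 dB.
B applies 21.25 dB more gain reduction.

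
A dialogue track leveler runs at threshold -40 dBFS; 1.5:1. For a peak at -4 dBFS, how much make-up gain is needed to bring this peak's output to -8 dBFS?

Overshoot 36 dB → 36/1.5 = 24 dB after compression, so the compressed level is -40 + 24 = -16 dBFS.
Make-up = target − compressed = -8 − (-16) = 8 dB.

8 dB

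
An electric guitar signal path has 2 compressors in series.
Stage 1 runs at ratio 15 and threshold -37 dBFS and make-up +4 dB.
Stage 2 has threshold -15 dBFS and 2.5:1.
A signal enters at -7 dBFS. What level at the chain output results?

Stage 1: overshoot 30 dB → 30/15 = 2 dB → -35 dBFS; +4 dB make-up → -31 dBFS.
Stage 2: below threshold (-31 ≤ -15); passes unchanged; output -31 dBFS.

-31 dBFS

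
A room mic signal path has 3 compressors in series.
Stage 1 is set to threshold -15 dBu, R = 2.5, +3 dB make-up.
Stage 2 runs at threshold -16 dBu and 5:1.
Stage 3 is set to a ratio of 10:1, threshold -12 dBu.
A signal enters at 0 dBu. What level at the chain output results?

-14 dBu

Stage 1: overshoot 15 dB → 15/2.5 = 6 dB → -9 dBu; +3 dB make-up → -6 dBu.
Stage 2: overshoot 10 dB → 10/5 = 2 dB → -14 dBu.
Stage 3: -14 dBu ≤ -12 dBu, so stage 3 doesn't engage; output -14 dBu.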